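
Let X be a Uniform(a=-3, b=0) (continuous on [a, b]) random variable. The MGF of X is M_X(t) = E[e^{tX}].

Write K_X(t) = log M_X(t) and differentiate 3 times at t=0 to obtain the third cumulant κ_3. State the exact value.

κ_3 = K^(3)(0) = 0

M_X(t) = (1 - e^(-3*t))/(3*t)
K_X(t) = log M_X(t) = -log(t) + log(1 - e^(-3*t)) - log(3)
K^(3)(t) = (27*t^3*e^(6*t) + 27*t^3*e^(3*t) - 2*e^(9*t) + 6*e^(6*t) - 6*e^(3*t) + 2)/(t^3*e^(9*t) - 3*t^3*e^(6*t) + 3*t^3*e^(3*t) - t^3)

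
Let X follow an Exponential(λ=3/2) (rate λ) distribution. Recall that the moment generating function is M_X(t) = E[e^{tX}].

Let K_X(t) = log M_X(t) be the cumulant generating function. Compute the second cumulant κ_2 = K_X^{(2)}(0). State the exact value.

M_X(t) = 3/(2*(3/2 - t))
K_X(t) = log M_X(t) = -log(3/2 - t) - log(2) + log(3)
K^(2)(t) = 4/(4*t^2 - 12*t + 9)

κ_2 = K^(2)(0) = 4/9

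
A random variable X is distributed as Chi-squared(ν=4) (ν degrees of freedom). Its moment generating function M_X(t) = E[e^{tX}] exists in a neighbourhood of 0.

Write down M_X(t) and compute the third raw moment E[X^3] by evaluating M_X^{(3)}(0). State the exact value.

E[X^3] = d^3M/dt^3 |_{t=0} = 192

M_X(t) = (1 - 2*t)^(-2)
dM/dt = -4/(8*t^3 - 12*t^2 + 6*t - 1)
d^2M/dt^2 = 24/(16*t^4 - 32*t^3 + 24*t^2 - 8*t + 1)
d^3M/dt^3 = -192/(32*t^5 - 80*t^4 + 80*t^3 - 40*t^2 + 10*t - 1)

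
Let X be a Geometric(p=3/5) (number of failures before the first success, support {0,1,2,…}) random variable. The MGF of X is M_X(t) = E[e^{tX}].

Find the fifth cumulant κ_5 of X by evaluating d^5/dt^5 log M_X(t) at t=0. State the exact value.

κ_5 = K^(5)(0) = 3010/81

M_X(t) = 3/(5*(1 - 2*e^(t)/5))
K_X(t) = log M_X(t) = -log(1 - 2*e^(t)/5) - log(5) + log(3)
K^(5)(t) = (-80*e^(4*t) - 2200*e^(3*t) - 5500*e^(2*t) - 1250*e^(t))/(32*e^(5*t) - 400*e^(4*t) + 2000*e^(3*t) - 5000*e^(2*t) + 6250*e^(t) - 3125)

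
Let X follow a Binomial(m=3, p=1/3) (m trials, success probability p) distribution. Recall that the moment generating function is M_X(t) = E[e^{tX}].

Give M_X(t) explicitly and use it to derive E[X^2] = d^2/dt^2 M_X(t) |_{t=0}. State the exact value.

E[X^2] = D^2[M](0) = 5/3

M_X(t) = (e^(t)/3 + 2/3)^3
D^2[M](t) = e^(3*t)/3 + 8*e^(2*t)/9 + 4*e^(t)/9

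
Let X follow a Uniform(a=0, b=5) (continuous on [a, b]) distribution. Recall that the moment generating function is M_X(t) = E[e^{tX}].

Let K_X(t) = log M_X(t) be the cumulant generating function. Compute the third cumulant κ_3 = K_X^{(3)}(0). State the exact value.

M_X(t) = (e^(5*t) - 1)/(5*t)
K_X(t) = log M_X(t) = -log(t) + log(e^(5*t) - 1) - log(5)
D^3[K](t) = (125*t^3*e^(10*t) + 125*t^3*e^(5*t) - 2*e^(15*t) + 6*e^(10*t) - 6*e^(5*t) + 2)/(t^3*e^(15*t) - 3*t^3*e^(10*t) + 3*t^3*e^(5*t) - t^3)

κ_3 = D^3[K](0) = 0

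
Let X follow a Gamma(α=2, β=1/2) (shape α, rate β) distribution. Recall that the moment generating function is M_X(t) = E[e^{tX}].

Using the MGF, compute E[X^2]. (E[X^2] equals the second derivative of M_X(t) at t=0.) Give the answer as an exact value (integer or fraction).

M_X(t) = 1/(4*(1/2 - t)^2)
M′(t) = -4/(8*t^3 - 12*t^2 + 6*t - 1)
M′′(t) = 24/(16*t^4 - 32*t^3 + 24*t^2 - 8*t + 1)

E[X^2] = M′′(0) = 24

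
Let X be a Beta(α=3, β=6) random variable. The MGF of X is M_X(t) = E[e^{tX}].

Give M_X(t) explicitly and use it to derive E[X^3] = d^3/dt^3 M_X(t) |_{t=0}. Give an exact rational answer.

E[X^3] = M′′′(0) = 2/33

M_X(t) = ₁F₁(3; 9; t)
M′(t) = ₁F₁(4; 10; t)/3
M′′(t) = 2*₁F₁(5; 11; t)/15
M′′′(t) = 2*₁F₁(6; 12; t)/33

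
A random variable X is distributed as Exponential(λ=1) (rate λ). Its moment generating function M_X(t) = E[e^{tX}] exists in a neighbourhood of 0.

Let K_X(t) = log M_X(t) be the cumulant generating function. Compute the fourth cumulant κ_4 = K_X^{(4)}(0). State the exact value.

κ_4 = K^(4)(0) = 6

M_X(t) = 1/(1 - t)
K_X(t) = log M_X(t) = -log(1 - t)
K^(4)(t) = 6/(t^4 - 4*t^3 + 6*t^2 - 4*t + 1)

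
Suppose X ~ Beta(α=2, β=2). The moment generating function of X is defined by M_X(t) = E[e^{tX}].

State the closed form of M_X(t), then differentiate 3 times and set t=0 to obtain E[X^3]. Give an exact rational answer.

M_X(t) = ₁F₁(2; 4; t)
dM/dt = ₁F₁(3; 5; t)/2
d^2M/dt^2 = 3*₁F₁(4; 6; t)/10
d^3M/dt^3 = ₁F₁(5; 7; t)/5

E[X^3] = d^3M/dt^3 |_{t=0} = 1/5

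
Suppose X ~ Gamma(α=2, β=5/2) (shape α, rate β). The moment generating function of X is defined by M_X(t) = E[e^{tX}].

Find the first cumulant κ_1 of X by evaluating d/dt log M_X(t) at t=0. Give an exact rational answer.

κ_1 = K^(1)(0) = 4/5

M_X(t) = 25/(4*(5/2 - t)^2)
K_X(t) = log M_X(t) = -2*log(5/2 - t) - 2*log(2) + 2*log(5)
K^(1)(t) = -4/(2*t - 5)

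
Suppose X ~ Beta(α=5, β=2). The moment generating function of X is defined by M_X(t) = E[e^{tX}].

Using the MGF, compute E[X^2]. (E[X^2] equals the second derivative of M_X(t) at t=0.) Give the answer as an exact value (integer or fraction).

E[X^2] = M^(2)(0) = 15/28

M_X(t) = ₁F₁(5; 7; t)
M^(2)(t) = 15*₁F₁(7; 9; t)/28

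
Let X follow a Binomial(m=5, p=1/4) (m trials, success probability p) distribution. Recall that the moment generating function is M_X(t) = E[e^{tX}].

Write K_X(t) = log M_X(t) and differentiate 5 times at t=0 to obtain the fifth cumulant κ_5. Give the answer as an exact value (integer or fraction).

κ_5 = D^5[K](0) = -75/128

M_X(t) = (e^(t)/4 + 3/4)^5
K_X(t) = log M_X(t) = 5*log(e^(t)/4 + 3/4)
D^5[K](t) = (-15*e^(4*t) + 495*e^(3*t) - 1485*e^(2*t) + 405*e^(t))/(e^(5*t) + 15*e^(4*t) + 90*e^(3*t) + 270*e^(2*t) + 405*e^(t) + 243)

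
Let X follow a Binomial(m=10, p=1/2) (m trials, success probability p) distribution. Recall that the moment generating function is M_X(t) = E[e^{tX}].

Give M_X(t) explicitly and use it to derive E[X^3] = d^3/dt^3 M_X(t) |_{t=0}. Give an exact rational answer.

M_X(t) = (e^(t)/2 + 1/2)^10

E[X^3] = M′′′(0) = 325/2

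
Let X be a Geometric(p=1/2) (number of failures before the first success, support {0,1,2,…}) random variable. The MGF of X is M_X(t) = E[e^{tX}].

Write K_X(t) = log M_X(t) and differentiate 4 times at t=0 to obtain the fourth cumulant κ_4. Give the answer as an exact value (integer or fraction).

M_X(t) = 1/(2*(1 - e^(t)/2))
K_X(t) = log M_X(t) = -log(1 - e^(t)/2) - log(2)
K′(t) = -e^(t)/(e^(t) - 2)
K′′(t) = 2*e^(t)/(e^(2*t) - 4*e^(t) + 4)
K′′′(t) = (-2*e^(2*t) - 4*e^(t))/(e^(3*t) - 6*e^(2*t) + 12*e^(t) - 8)
K′′′′(t) = (2*e^(3*t) + 16*e^(2*t) + 8*e^(t))/(e^(4*t) - 8*e^(3*t) + 24*e^(2*t) - 32*e^(t) + 16)

κ_4 = K′′′′(0) = 26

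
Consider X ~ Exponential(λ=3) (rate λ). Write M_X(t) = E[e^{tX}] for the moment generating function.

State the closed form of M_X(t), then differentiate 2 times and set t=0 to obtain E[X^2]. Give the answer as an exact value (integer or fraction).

E[X^2] = M′′(0) = 2/9

M_X(t) = 3/(3 - t)
M′(t) = 3/(t^2 - 6*t + 9)
M′′(t) = -6/(t^3 - 9*t^2 + 27*t - 27)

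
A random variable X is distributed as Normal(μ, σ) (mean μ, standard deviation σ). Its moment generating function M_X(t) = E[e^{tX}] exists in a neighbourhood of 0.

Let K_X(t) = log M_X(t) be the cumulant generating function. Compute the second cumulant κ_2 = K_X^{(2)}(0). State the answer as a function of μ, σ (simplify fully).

M_X(t) = e^(μ*t + σ^2*t^2/2)
K_X(t) = log M_X(t) = μ*t + σ^2*t^2/2
K^(2)(t) = σ^2

κ_2 = K^(2)(0) = σ^2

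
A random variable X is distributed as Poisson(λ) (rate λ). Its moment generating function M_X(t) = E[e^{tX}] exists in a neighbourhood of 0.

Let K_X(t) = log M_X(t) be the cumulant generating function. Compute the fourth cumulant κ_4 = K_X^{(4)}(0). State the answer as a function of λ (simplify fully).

M_X(t) = e^(λ*(e^(t) - 1))
K_X(t) = log M_X(t) = λ*(e^(t) - 1)
D^4[K](t) = λ*e^(t)

κ_4 = D^4[K](0) = λ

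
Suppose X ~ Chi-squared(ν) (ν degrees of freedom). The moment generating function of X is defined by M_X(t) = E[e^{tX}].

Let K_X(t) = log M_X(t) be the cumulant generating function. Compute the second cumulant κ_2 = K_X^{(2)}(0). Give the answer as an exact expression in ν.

κ_2 = d^2K/dt^2 |_{t=0} = 2*ν

M_X(t) = (1 - 2*t)^(-ν/2)
K_X(t) = log M_X(t) = -ν*log(1 - 2*t)/2
dK/dt = -ν/(2*t - 1)
d^2K/dt^2 = 2*ν/(4*t^2 - 4*t + 1)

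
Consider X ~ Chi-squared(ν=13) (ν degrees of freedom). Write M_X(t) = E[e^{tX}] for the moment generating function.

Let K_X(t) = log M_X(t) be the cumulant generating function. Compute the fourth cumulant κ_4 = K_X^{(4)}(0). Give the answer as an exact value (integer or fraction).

M_X(t) = (1 - 2*t)^(-13/2)
K_X(t) = log M_X(t) = -13*log(1 - 2*t)/2
K^(4)(t) = 624/(16*t^4 - 32*t^3 + 24*t^2 - 8*t + 1)

κ_4 = K^(4)(0) = 624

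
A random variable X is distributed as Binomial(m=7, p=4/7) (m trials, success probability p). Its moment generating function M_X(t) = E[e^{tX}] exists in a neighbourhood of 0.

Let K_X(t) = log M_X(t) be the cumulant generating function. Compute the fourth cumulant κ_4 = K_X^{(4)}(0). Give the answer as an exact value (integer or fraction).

κ_4 = K^(4)(0) = -276/343

M_X(t) = (4*e^(t)/7 + 3/7)^7
K_X(t) = log M_X(t) = 7*log(4*e^(t)/7 + 3/7)
K^(4)(t) = (1344*e^(3*t) - 4032*e^(2*t) + 756*e^(t))/(256*e^(4*t) + 768*e^(3*t) + 864*e^(2*t) + 432*e^(t) + 81)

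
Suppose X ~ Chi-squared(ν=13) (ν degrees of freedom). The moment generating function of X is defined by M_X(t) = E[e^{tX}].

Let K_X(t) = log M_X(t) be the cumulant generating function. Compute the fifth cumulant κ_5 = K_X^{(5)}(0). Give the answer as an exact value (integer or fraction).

κ_5 = K^(5)(0) = 4992

M_X(t) = (1 - 2*t)^(-13/2)
K_X(t) = log M_X(t) = -13*log(1 - 2*t)/2
K^(5)(t) = -4992/(32*t^5 - 80*t^4 + 80*t^3 - 40*t^2 + 10*t - 1)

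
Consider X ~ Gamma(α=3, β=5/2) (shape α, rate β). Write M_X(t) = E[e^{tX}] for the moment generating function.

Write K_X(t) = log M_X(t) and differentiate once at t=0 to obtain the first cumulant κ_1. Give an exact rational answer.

κ_1 = dK/dt |_{t=0} = 6/5

M_X(t) = 125/(8*(5/2 - t)^3)
K_X(t) = log M_X(t) = -3*log(5/2 - t) - 3*log(2) + 3*log(5)
dK/dt = -6/(2*t - 5)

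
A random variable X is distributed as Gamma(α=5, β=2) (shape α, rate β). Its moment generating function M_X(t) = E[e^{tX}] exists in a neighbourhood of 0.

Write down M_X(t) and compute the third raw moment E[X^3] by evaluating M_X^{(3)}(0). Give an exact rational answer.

E[X^3] = M^(3)(0) = 105/4

M_X(t) = 32/(2 - t)^5
M^(3)(t) = 6720/(t^8 - 16*t^7 + 112*t^6 - 448*t^5 + 1120*t^4 - 1792*t^3 + 1792*t^2 - 1024*t + 256)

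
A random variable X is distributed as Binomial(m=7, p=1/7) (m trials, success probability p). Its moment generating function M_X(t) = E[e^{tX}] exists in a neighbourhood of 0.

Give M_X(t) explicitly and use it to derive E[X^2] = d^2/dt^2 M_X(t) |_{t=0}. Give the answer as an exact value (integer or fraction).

E[X^2] = d^2M/dt^2 |_{t=0} = 13/7

M_X(t) = (e^(t)/7 + 6/7)^7
dM/dt = e^(7*t)/117649 + 36*e^(6*t)/117649 + 540*e^(5*t)/117649 + 4320*e^(4*t)/117649 + 19440*e^(3*t)/117649 + 46656*e^(2*t)/117649 + 46656*e^(t)/117649
d^2M/dt^2 = e^(7*t)/16807 + 216*e^(6*t)/117649 + 2700*e^(5*t)/117649 + 17280*e^(4*t)/117649 + 58320*e^(3*t)/117649 + 93312*e^(2*t)/117649 + 46656*e^(t)/117649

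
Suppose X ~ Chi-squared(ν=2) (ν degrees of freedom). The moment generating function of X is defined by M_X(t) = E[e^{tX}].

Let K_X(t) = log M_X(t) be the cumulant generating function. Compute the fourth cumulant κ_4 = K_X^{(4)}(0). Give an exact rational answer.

κ_4 = d^4K/dt^4 |_{t=0} = 96

M_X(t) = 1/(1 - 2*t)
K_X(t) = log M_X(t) = -log(1 - 2*t)
dK/dt = -2/(2*t - 1)
d^2K/dt^2 = 4/(4*t^2 - 4*t + 1)
d^3K/dt^3 = -16/(8*t^3 - 12*t^2 + 6*t - 1)
d^4K/dt^4 = 96/(16*t^4 - 32*t^3 + 24*t^2 - 8*t + 1)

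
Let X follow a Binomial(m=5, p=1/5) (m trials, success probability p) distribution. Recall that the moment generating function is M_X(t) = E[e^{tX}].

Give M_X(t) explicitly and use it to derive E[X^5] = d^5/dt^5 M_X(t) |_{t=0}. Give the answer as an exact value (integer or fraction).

M_X(t) = (e^(t)/5 + 4/5)^5
dM/dt = e^(5*t)/625 + 16*e^(4*t)/625 + 96*e^(3*t)/625 + 256*e^(2*t)/625 + 256*e^(t)/625
d^2M/dt^2 = e^(5*t)/125 + 64*e^(4*t)/625 + 288*e^(3*t)/625 + 512*e^(2*t)/625 + 256*e^(t)/625
d^3M/dt^3 = e^(5*t)/25 + 256*e^(4*t)/625 + 864*e^(3*t)/625 + 1024*e^(2*t)/625 + 256*e^(t)/625
d^4M/dt^4 = e^(5*t)/5 + 1024*e^(4*t)/625 + 2592*e^(3*t)/625 + 2048*e^(2*t)/625 + 256*e^(t)/625
d^5M/dt^5 = e^(5*t) + 4096*e^(4*t)/625 + 7776*e^(3*t)/625 + 4096*e^(2*t)/625 + 256*e^(t)/625

E[X^5] = d^5M/dt^5 |_{t=0} = 16849/625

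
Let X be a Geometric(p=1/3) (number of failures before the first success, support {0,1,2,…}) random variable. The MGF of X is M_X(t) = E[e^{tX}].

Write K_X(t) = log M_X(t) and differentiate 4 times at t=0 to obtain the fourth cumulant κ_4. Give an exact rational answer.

κ_4 = D^4[K](0) = 222

M_X(t) = 1/(3*(1 - 2*e^(t)/3))
K_X(t) = log M_X(t) = -log(1 - 2*e^(t)/3) - log(3)
D^4[K](t) = (24*e^(3*t) + 144*e^(2*t) + 54*e^(t))/(16*e^(4*t) - 96*e^(3*t) + 216*e^(2*t) - 216*e^(t) + 81)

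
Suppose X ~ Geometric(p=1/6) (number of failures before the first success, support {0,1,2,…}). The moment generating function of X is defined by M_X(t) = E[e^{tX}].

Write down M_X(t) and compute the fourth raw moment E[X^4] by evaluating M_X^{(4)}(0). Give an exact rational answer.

M_X(t) = 1/(6*(1 - 5*e^(t)/6))
dM/dt = 5*e^(t)/(25*e^(2*t) - 60*e^(t) + 36)
d^2M/dt^2 = (-25*e^(2*t) - 30*e^(t))/(125*e^(3*t) - 450*e^(2*t) + 540*e^(t) - 216)
d^3M/dt^3 = (125*e^(3*t) + 600*e^(2*t) + 180*e^(t))/(625*e^(4*t) - 3000*e^(3*t) + 5400*e^(2*t) - 4320*e^(t) + 1296)
d^4M/dt^4 = (-625*e^(4*t) - 8250*e^(3*t) - 9900*e^(2*t) - 1080*e^(t))/(3125*e^(5*t) - 18750*e^(4*t) + 45000*e^(3*t) - 54000*e^(2*t) + 32400*e^(t) - 7776)

E[X^4] = d^4M/dt^4 |_{t=0} = 19855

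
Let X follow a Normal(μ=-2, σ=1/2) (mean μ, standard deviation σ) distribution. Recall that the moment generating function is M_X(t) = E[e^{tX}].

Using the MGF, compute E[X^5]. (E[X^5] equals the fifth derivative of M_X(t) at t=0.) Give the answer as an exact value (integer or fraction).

M_X(t) = e^(t^2/8 - 2*t)
M′(t) = t*e^(-2*t)*e^(t^2/8)/4 - 2*e^(-2*t)*e^(t^2/8)
M′′(t) = (t^2*e^(t^2/8) - 16*t*e^(t^2/8) + 68*e^(t^2/8))*e^(-2*t)/16
M′′′(t) = (t^3*e^(t^2/8) - 24*t^2*e^(t^2/8) + 204*t*e^(t^2/8) - 608*e^(t^2/8))*e^(-2*t)/64
M′′′′(t) = (t^4*e^(t^2/8) - 32*t^3*e^(t^2/8) + 408*t^2*e^(t^2/8) - 2432*t*e^(t^2/8) + 5680*e^(t^2/8))*e^(-2*t)/256
M′′′′′(t) = (t^5*e^(t^2/8) - 40*t^4*e^(t^2/8) + 680*t^3*e^(t^2/8) - 6080*t^2*e^(t^2/8) + 28400*t*e^(t^2/8) - 55168*e^(t^2/8))*e^(-2*t)/1024

E[X^5] = M′′′′′(0) = -431/8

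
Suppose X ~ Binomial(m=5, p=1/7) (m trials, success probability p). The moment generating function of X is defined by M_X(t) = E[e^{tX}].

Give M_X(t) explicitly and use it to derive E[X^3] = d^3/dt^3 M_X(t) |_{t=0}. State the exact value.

E[X^3] = D^3[M](0) = 725/343

M_X(t) = (e^(t)/7 + 6/7)^5
D^3[M](t) = 125*e^(5*t)/16807 + 1920*e^(4*t)/16807 + 9720*e^(3*t)/16807 + 17280*e^(2*t)/16807 + 6480*e^(t)/16807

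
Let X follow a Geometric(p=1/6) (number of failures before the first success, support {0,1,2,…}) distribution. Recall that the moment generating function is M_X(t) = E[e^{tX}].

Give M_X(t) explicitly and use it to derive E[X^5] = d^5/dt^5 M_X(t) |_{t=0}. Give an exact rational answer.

E[X^5] = M′′′′′(0) = 544505

M_X(t) = 1/(6*(1 - 5*e^(t)/6))
M′(t) = 5*e^(t)/(25*e^(2*t) - 60*e^(t) + 36)
M′′(t) = (-25*e^(2*t) - 30*e^(t))/(125*e^(3*t) - 450*e^(2*t) + 540*e^(t) - 216)
M′′′(t) = (125*e^(3*t) + 600*e^(2*t) + 180*e^(t))/(625*e^(4*t) - 3000*e^(3*t) + 5400*e^(2*t) - 4320*e^(t) + 1296)
M′′′′(t) = (-625*e^(4*t) - 8250*e^(3*t) - 9900*e^(2*t) - 1080*e^(t))/(3125*e^(5*t) - 18750*e^(4*t) + 45000*e^(3*t) - 54000*e^(2*t) + 32400*e^(t) - 7776)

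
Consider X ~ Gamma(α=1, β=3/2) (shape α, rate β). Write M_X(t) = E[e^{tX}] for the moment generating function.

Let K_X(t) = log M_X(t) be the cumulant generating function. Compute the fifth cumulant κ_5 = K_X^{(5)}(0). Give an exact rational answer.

κ_5 = D^5[K](0) = 256/81

M_X(t) = 3/(2*(3/2 - t))
K_X(t) = log M_X(t) = -log(3/2 - t) - log(2) + log(3)
D^5[K](t) = -768/(32*t^5 - 240*t^4 + 720*t^3 - 1080*t^2 + 810*t - 243)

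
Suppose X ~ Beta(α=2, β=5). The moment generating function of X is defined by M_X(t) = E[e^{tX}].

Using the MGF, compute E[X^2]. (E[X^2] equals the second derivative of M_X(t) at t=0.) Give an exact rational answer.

E[X^2] = d^2M/dt^2 |_{t=0} = 3/28

M_X(t) = ₁F₁(2; 7; t)
dM/dt = 2*₁F₁(3; 8; t)/7
d^2M/dt^2 = 3*₁F₁(4; 9; t)/28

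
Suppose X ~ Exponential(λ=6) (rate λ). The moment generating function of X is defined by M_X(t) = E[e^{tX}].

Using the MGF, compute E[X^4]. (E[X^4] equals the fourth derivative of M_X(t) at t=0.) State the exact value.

E[X^4] = M^(4)(0) = 1/54

M_X(t) = 6/(6 - t)
M^(4)(t) = -144/(t^5 - 30*t^4 + 360*t^3 - 2160*t^2 + 6480*t - 7776)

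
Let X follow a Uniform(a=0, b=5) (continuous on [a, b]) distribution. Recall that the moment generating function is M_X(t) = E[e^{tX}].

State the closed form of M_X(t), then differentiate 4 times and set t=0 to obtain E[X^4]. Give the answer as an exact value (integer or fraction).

M_X(t) = (e^(5*t) - 1)/(5*t)
M^(4)(t) = (625*t^4*e^(5*t) - 500*t^3*e^(5*t) + 300*t^2*e^(5*t) - 120*t*e^(5*t) + 24*e^(5*t) - 24)/(5*t^5)

E[X^4] = M^(4)(0) = 125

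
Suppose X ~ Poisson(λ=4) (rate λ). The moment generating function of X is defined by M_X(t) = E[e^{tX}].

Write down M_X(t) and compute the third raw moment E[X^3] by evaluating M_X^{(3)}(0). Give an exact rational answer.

M_X(t) = e^(4*e^(t) - 4)
M′(t) = 4*e^(-4)*e^(t)*e^(4*e^(t))
M′′(t) = (16*e^(2*t)*e^(4*e^(t)) + 4*e^(t)*e^(4*e^(t)))*e^(-4)
M′′′(t) = (64*e^(3*t)*e^(4*e^(t)) + 48*e^(2*t)*e^(4*e^(t)) + 4*e^(t)*e^(4*e^(t)))*e^(-4)

E[X^3] = M′′′(0) = 116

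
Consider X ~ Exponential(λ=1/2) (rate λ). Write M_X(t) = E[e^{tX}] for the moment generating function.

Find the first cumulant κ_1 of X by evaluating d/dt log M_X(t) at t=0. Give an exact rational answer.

M_X(t) = 1/(2*(1/2 - t))
K_X(t) = log M_X(t) = -log(1/2 - t) - log(2)
D[K](t) = -2/(2*t - 1)

κ_1 = D[K](0) = 2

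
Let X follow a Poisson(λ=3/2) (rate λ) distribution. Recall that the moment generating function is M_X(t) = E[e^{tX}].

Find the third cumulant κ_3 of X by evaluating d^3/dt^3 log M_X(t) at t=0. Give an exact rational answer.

κ_3 = d^3K/dt^3 |_{t=0} = 3/2

M_X(t) = e^(3*e^(t)/2 - 3/2)
K_X(t) = log M_X(t) = 3*e^(t)/2 - 3/2
dK/dt = 3*e^(t)/2
d^2K/dt^2 = 3*e^(t)/2
d^3K/dt^3 = 3*e^(t)/2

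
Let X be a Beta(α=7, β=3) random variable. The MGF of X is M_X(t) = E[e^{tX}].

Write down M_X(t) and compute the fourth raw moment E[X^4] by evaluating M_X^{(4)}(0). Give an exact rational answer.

M_X(t) = ₁F₁(7; 10; t)
D^4[M](t) = 42*₁F₁(11; 14; t)/143

E[X^4] = D^4[M](0) = 42/143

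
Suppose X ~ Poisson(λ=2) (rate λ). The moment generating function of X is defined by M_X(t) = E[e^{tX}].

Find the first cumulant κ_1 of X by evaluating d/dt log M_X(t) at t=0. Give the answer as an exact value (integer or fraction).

M_X(t) = e^(2*e^(t) - 2)
K_X(t) = log M_X(t) = 2*e^(t) - 2
dK/dt = 2*e^(t)

κ_1 = dK/dt |_{t=0} = 2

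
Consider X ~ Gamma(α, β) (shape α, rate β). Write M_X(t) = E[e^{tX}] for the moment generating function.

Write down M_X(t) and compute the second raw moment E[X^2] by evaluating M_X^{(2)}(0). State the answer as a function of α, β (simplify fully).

E[X^2] = M′′(0) = α*(α + 1)/β^2

M_X(t) = (β/(β - t))^α
M′(t) = -α*β^α*(1/(β - t))^α/(-β + t)
M′′(t) = (α^2*β^α*(1/(β - t))^α + α*β^α*(1/(β - t))^α)/(β^2 - 2*β*t + t^2)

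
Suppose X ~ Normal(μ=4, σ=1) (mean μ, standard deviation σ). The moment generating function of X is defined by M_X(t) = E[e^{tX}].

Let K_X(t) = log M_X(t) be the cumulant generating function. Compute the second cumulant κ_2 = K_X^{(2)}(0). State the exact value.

κ_2 = D^2[K](0) = 1

M_X(t) = e^(t^2/2 + 4*t)
K_X(t) = log M_X(t) = t^2/2 + 4*t
D^2[K](t) = 1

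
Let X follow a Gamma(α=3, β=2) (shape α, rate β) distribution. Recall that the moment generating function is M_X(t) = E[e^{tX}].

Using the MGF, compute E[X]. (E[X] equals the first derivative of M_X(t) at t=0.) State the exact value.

M_X(t) = 8/(2 - t)^3
dM/dt = 24/(t^4 - 8*t^3 + 24*t^2 - 32*t + 16)

E[X] = dM/dt |_{t=0} = 3/2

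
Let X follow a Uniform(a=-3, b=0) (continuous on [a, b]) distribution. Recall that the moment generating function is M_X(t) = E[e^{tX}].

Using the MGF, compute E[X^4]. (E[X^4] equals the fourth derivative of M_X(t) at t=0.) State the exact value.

M_X(t) = (1 - e^(-3*t))/(3*t)
M^(4)(t) = (-27*t^4 - 36*t^3 - 36*t^2 - 24*t + 8*e^(3*t) - 8)*e^(-3*t)/t^5

E[X^4] = M^(4)(0) = 81/5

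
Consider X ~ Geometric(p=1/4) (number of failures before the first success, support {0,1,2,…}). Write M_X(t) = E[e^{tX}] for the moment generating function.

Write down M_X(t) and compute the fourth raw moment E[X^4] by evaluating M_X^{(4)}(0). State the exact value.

M_X(t) = 1/(4*(1 - 3*e^(t)/4))
D^4[M](t) = (-81*e^(4*t) - 1188*e^(3*t) - 1584*e^(2*t) - 192*e^(t))/(243*e^(5*t) - 1620*e^(4*t) + 4320*e^(3*t) - 5760*e^(2*t) + 3840*e^(t) - 1024)

E[X^4] = D^4[M](0) = 3045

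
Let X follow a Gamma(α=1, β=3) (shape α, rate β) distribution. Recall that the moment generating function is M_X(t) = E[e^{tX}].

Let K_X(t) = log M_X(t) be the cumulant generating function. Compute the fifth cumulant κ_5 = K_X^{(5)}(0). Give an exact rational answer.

M_X(t) = 3/(3 - t)
K_X(t) = log M_X(t) = -log(3 - t) + log(3)
K′(t) = -1/(t - 3)
K′′(t) = 1/(t^2 - 6*t + 9)
K′′′(t) = -2/(t^3 - 9*t^2 + 27*t - 27)
K′′′′(t) = 6/(t^4 - 12*t^3 + 54*t^2 - 108*t + 81)
K′′′′′(t) = -24/(t^5 - 15*t^4 + 90*t^3 - 270*t^2 + 405*t - 243)

κ_5 = K′′′′′(0) = 8/81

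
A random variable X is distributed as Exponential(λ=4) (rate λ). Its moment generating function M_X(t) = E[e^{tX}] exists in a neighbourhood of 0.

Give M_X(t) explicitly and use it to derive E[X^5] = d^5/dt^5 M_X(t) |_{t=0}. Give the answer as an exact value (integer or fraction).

M_X(t) = 4/(4 - t)
D^5[M](t) = 480/(t^6 - 24*t^5 + 240*t^4 - 1280*t^3 + 3840*t^2 - 6144*t + 4096)

E[X^5] = D^5[M](0) = 15/128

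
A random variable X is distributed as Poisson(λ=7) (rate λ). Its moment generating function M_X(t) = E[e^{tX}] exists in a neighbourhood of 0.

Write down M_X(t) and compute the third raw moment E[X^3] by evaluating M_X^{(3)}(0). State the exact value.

E[X^3] = M^(3)(0) = 497

M_X(t) = e^(7*e^(t) - 7)
M^(3)(t) = (343*e^(3*t)*e^(7*e^(t)) + 147*e^(2*t)*e^(7*e^(t)) + 7*e^(t)*e^(7*e^(t)))*e^(-7)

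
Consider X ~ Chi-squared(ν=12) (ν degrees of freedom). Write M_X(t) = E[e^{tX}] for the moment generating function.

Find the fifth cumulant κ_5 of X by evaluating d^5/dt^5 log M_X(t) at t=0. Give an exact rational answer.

κ_5 = K^(5)(0) = 4608

M_X(t) = (1 - 2*t)^(-6)
K_X(t) = log M_X(t) = -6*log(1 - 2*t)
K^(5)(t) = -4608/(32*t^5 - 80*t^4 + 80*t^3 - 40*t^2 + 10*t - 1)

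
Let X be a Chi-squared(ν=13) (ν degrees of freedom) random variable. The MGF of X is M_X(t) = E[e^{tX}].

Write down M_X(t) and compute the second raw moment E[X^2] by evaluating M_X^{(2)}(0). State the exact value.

E[X^2] = M^(2)(0) = 195

M_X(t) = (1 - 2*t)^(-13/2)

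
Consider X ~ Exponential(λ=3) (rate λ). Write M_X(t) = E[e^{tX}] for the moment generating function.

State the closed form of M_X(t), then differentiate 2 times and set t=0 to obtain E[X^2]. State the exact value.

M_X(t) = 3/(3 - t)
dM/dt = 3/(t^2 - 6*t + 9)
d^2M/dt^2 = -6/(t^3 - 9*t^2 + 27*t - 27)

E[X^2] = d^2M/dt^2 |_{t=0} = 2/9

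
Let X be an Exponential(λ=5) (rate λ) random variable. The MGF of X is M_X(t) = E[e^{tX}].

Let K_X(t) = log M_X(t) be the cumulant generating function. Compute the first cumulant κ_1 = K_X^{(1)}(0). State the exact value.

κ_1 = K^(1)(0) = 1/5

M_X(t) = 5/(5 - t)
K_X(t) = log M_X(t) = -log(5 - t) + log(5)
K^(1)(t) = -1/(t - 5)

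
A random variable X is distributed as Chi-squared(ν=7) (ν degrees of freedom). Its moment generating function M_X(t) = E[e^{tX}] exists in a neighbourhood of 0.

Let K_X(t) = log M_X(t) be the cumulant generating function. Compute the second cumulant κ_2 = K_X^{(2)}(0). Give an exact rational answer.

κ_2 = K′′(0) = 14

M_X(t) = (1 - 2*t)^(-7/2)
K_X(t) = log M_X(t) = -7*log(1 - 2*t)/2
K′(t) = -7/(2*t - 1)
K′′(t) = 14/(4*t^2 - 4*t + 1)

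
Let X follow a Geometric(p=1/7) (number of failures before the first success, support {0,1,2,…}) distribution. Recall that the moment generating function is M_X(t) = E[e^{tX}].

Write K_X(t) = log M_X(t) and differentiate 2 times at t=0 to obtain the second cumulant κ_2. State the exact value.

κ_2 = K′′(0) = 42

M_X(t) = 1/(7*(1 - 6*e^(t)/7))
K_X(t) = log M_X(t) = -log(1 - 6*e^(t)/7) - log(7)
K′(t) = -6*e^(t)/(6*e^(t) - 7)
K′′(t) = 42*e^(t)/(36*e^(2*t) - 84*e^(t) + 49)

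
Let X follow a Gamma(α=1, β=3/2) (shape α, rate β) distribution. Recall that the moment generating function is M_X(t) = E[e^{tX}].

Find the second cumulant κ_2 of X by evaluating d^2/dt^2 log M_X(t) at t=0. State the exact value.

M_X(t) = 3/(2*(3/2 - t))
K_X(t) = log M_X(t) = -log(3/2 - t) - log(2) + log(3)
K^(2)(t) = 4/(4*t^2 - 12*t + 9)

κ_2 = K^(2)(0) = 4/9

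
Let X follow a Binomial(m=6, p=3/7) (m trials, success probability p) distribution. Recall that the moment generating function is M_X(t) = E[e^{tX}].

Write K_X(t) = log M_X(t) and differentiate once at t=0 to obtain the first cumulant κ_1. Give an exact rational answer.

κ_1 = dK/dt |_{t=0} = 18/7

M_X(t) = (3*e^(t)/7 + 4/7)^6
K_X(t) = log M_X(t) = 6*log(3*e^(t)/7 + 4/7)
dK/dt = 18*e^(t)/(3*e^(t) + 4)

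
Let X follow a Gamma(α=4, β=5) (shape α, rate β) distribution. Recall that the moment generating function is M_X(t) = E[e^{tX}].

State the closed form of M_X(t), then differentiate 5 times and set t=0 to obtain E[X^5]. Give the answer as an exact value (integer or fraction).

M_X(t) = 625/(5 - t)^4
M^(5)(t) = -4200000/(t^9 - 45*t^8 + 900*t^7 - 10500*t^6 + 78750*t^5 - 393750*t^4 + 1312500*t^3 - 2812500*t^2 + 3515625*t - 1953125)

E[X^5] = M^(5)(0) = 1344/625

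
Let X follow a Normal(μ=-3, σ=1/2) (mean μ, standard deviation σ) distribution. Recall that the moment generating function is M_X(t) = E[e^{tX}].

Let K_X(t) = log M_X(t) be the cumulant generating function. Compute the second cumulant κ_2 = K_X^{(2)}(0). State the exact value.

κ_2 = d^2K/dt^2 |_{t=0} = 1/4

M_X(t) = e^(t^2/8 - 3*t)
K_X(t) = log M_X(t) = t^2/8 - 3*t
dK/dt = t/4 - 3
d^2K/dt^2 = 1/4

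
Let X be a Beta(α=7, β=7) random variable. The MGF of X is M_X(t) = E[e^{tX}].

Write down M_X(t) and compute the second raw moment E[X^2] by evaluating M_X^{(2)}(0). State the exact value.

E[X^2] = M^(2)(0) = 4/15

M_X(t) = ₁F₁(7; 14; t)
M^(2)(t) = 4*₁F₁(9; 16; t)/15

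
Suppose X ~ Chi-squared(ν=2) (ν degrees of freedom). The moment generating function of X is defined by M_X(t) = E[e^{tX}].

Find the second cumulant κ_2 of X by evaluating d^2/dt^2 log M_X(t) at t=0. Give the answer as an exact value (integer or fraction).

M_X(t) = 1/(1 - 2*t)
K_X(t) = log M_X(t) = -log(1 - 2*t)
K′(t) = -2/(2*t - 1)
K′′(t) = 4/(4*t^2 - 4*t + 1)

κ_2 = K′′(0) = 4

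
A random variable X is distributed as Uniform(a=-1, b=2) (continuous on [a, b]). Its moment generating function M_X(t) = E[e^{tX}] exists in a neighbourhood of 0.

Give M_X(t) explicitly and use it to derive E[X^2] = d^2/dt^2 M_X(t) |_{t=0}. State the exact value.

E[X^2] = M^(2)(0) = 1

M_X(t) = (e^(2*t) - e^(-t))/(3*t)
M^(2)(t) = (4*t^2*e^(3*t) - t^2 - 4*t*e^(3*t) - 2*t + 2*e^(3*t) - 2)*e^(-t)/(3*t^3)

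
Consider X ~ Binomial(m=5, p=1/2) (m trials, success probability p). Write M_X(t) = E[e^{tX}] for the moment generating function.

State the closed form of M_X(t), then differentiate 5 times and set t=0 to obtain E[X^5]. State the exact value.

E[X^5] = d^5M/dt^5 |_{t=0} = 1375/4

M_X(t) = (e^(t)/2 + 1/2)^5
dM/dt = 5*e^(5*t)/32 + 5*e^(4*t)/8 + 15*e^(3*t)/16 + 5*e^(2*t)/8 + 5*e^(t)/32
d^2M/dt^2 = 25*e^(5*t)/32 + 5*e^(4*t)/2 + 45*e^(3*t)/16 + 5*e^(2*t)/4 + 5*e^(t)/32
d^3M/dt^3 = 125*e^(5*t)/32 + 10*e^(4*t) + 135*e^(3*t)/16 + 5*e^(2*t)/2 + 5*e^(t)/32
d^4M/dt^4 = 625*e^(5*t)/32 + 40*e^(4*t) + 405*e^(3*t)/16 + 5*e^(2*t) + 5*e^(t)/32
d^5M/dt^5 = 3125*e^(5*t)/32 + 160*e^(4*t) + 1215*e^(3*t)/16 + 10*e^(2*t) + 5*e^(t)/32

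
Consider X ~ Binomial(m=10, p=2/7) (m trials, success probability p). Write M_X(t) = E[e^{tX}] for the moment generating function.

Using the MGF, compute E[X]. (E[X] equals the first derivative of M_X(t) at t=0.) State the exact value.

E[X] = M′(0) = 20/7

M_X(t) = (2*e^(t)/7 + 5/7)^10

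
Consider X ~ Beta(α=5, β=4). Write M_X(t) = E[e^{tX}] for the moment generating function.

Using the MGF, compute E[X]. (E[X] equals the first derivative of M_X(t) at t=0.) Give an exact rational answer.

M_X(t) = ₁F₁(5; 9; t)
M^(1)(t) = 5*₁F₁(6; 10; t)/9

E[X] = M^(1)(0) = 5/9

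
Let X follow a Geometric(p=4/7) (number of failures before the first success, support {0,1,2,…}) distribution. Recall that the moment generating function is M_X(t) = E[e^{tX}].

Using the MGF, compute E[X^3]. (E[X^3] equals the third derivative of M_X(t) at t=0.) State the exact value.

M_X(t) = 4/(7*(1 - 3*e^(t)/7))
M^(3)(t) = (108*e^(3*t) + 1008*e^(2*t) + 588*e^(t))/(81*e^(4*t) - 756*e^(3*t) + 2646*e^(2*t) - 4116*e^(t) + 2401)

E[X^3] = M^(3)(0) = 213/32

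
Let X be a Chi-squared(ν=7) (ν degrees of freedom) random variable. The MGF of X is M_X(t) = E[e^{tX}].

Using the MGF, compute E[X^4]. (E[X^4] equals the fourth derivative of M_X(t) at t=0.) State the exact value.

E[X^4] = d^4M/dt^4 |_{t=0} = 9009

M_X(t) = (1 - 2*t)^(-7/2)
dM/dt = 7/(16*t^4*√(1 - 2*t) - 32*t^3*√(1 - 2*t) + 24*t^2*√(1 - 2*t) - 8*t*√(1 - 2*t) + √(1 - 2*t))
d^2M/dt^2 = -63/(32*t^5*√(1 - 2*t) - 80*t^4*√(1 - 2*t) + 80*t^3*√(1 - 2*t) - 40*t^2*√(1 - 2*t) + 10*t*√(1 - 2*t) - √(1 - 2*t))
d^3M/dt^3 = 693/(64*t^6*√(1 - 2*t) - 192*t^5*√(1 - 2*t) + 240*t^4*√(1 - 2*t) - 160*t^3*√(1 - 2*t) + 60*t^2*√(1 - 2*t) - 12*t*√(1 - 2*t) + √(1 - 2*t))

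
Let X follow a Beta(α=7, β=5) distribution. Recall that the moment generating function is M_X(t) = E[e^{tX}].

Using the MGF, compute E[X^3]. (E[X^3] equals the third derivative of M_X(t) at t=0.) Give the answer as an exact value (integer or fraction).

E[X^3] = D^3[M](0) = 3/13

M_X(t) = ₁F₁(7; 12; t)
D^3[M](t) = 3*₁F₁(10; 15; t)/13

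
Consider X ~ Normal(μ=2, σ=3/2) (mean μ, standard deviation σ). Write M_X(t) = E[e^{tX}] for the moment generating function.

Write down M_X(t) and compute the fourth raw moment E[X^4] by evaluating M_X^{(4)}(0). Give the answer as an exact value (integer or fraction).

E[X^4] = M^(4)(0) = 1363/16

M_X(t) = e^(9*t^2/8 + 2*t)
M^(4)(t) = 6561*t^4*e^(2*t)*e^(9*t^2/8)/256 + 729*t^3*e^(2*t)*e^(9*t^2/8)/8 + 6075*t^2*e^(2*t)*e^(9*t^2/8)/32 + 387*t*e^(2*t)*e^(9*t^2/8)/2 + 1363*e^(2*t)*e^(9*t^2/8)/16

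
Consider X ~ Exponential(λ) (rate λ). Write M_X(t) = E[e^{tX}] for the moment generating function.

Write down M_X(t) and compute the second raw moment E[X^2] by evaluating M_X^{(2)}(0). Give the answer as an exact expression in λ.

E[X^2] = D^2[M](0) = 2/λ^2

M_X(t) = λ/(λ - t)
D^2[M](t) = -2*λ/(-λ^3 + 3*λ^2*t - 3*λ*t^2 + t^3)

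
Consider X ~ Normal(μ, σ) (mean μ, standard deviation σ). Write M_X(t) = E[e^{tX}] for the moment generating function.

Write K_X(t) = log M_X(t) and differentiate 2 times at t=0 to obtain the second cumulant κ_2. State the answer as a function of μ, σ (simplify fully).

κ_2 = K′′(0) = σ^2

M_X(t) = e^(μ*t + σ^2*t^2/2)
K_X(t) = log M_X(t) = μ*t + σ^2*t^2/2
K′(t) = μ + σ^2*t
K′′(t) = σ^2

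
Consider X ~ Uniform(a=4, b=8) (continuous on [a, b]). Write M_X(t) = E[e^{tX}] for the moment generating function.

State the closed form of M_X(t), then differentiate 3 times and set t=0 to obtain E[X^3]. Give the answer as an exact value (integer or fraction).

E[X^3] = M′′′(0) = 240

M_X(t) = (e^(8*t) - e^(4*t))/(4*t)
M′(t) = (8*t*e^(8*t) - 4*t*e^(4*t) - e^(8*t) + e^(4*t))/(4*t^2)
M′′(t) = (32*t^2*e^(8*t) - 8*t^2*e^(4*t) - 8*t*e^(8*t) + 4*t*e^(4*t) + e^(8*t) - e^(4*t))/(2*t^3)
M′′′(t) = (256*t^3*e^(8*t) - 32*t^3*e^(4*t) - 96*t^2*e^(8*t) + 24*t^2*e^(4*t) + 24*t*e^(8*t) - 12*t*e^(4*t) - 3*e^(8*t) + 3*e^(4*t))/(2*t^4)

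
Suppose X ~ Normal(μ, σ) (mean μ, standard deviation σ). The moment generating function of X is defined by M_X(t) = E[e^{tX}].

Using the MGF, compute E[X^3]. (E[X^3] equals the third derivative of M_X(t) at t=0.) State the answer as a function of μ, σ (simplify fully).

E[X^3] = M^(3)(0) = μ*(μ^2 + 3*σ^2)

M_X(t) = e^(μ*t + σ^2*t^2/2)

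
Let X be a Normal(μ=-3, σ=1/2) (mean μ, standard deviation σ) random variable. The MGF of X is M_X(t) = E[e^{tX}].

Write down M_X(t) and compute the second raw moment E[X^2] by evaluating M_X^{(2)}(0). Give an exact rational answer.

E[X^2] = d^2M/dt^2 |_{t=0} = 37/4

M_X(t) = e^(t^2/8 - 3*t)
dM/dt = t*e^(-3*t)*e^(t^2/8)/4 - 3*e^(-3*t)*e^(t^2/8)
d^2M/dt^2 = (t^2*e^(t^2/8) - 24*t*e^(t^2/8) + 148*e^(t^2/8))*e^(-3*t)/16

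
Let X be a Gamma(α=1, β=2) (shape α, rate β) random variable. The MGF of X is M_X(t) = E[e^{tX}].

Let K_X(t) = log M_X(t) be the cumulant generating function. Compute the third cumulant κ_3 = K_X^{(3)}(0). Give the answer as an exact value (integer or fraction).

M_X(t) = 2/(2 - t)
K_X(t) = log M_X(t) = -log(2 - t) + log(2)
dK/dt = -1/(t - 2)
d^2K/dt^2 = 1/(t^2 - 4*t + 4)
d^3K/dt^3 = -2/(t^3 - 6*t^2 + 12*t - 8)

κ_3 = d^3K/dt^3 |_{t=0} = 1/4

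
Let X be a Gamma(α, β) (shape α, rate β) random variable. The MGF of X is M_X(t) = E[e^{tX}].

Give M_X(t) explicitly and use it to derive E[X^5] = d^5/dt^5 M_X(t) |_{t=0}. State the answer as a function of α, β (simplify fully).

M_X(t) = (β/(β - t))^α

E[X^5] = D^5[M](0) = α*(α^4 + 10*α^3 + 35*α^2 + 50*α + 24)/β^5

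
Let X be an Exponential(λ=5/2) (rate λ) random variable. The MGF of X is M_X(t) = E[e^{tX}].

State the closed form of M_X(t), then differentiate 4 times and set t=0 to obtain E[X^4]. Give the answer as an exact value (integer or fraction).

E[X^4] = D^4[M](0) = 384/625

M_X(t) = 5/(2*(5/2 - t))
D^4[M](t) = -1920/(32*t^5 - 400*t^4 + 2000*t^3 - 5000*t^2 + 6250*t - 3125)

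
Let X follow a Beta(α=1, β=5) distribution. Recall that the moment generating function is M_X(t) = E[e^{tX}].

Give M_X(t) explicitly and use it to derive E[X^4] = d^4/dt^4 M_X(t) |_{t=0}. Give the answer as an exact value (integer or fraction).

M_X(t) = ₁F₁(1; 6; t)
D^4[M](t) = ₁F₁(5; 10; t)/126

E[X^4] = D^4[M](0) = 1/126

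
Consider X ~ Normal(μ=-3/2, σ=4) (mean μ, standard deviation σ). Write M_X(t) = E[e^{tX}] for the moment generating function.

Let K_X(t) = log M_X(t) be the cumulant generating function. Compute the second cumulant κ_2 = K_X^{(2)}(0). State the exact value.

κ_2 = K′′(0) = 16

M_X(t) = e^(8*t^2 - 3*t/2)
K_X(t) = log M_X(t) = 8*t^2 - 3*t/2
K′(t) = 16*t - 3/2
K′′(t) = 16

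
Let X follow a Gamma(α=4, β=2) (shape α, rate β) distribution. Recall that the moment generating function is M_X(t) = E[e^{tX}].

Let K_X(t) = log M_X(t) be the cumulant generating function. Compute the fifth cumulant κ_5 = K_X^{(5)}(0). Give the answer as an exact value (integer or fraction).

κ_5 = K^(5)(0) = 3

M_X(t) = 16/(2 - t)^4
K_X(t) = log M_X(t) = -4*log(2 - t) + 4*log(2)
K^(5)(t) = -96/(t^5 - 10*t^4 + 40*t^3 - 80*t^2 + 80*t - 32)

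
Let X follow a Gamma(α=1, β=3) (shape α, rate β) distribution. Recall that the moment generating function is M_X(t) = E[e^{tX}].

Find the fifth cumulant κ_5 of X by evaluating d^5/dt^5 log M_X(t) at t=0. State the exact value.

κ_5 = K′′′′′(0) = 8/81

M_X(t) = 3/(3 - t)
K_X(t) = log M_X(t) = -log(3 - t) + log(3)
K′(t) = -1/(t - 3)
K′′(t) = 1/(t^2 - 6*t + 9)
K′′′(t) = -2/(t^3 - 9*t^2 + 27*t - 27)
K′′′′(t) = 6/(t^4 - 12*t^3 + 54*t^2 - 108*t + 81)
K′′′′′(t) = -24/(t^5 - 15*t^4 + 90*t^3 - 270*t^2 + 405*t - 243)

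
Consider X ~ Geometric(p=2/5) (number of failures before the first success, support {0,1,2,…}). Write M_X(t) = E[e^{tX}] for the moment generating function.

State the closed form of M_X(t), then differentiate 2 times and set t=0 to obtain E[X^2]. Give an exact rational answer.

M_X(t) = 2/(5*(1 - 3*e^(t)/5))
M′(t) = 6*e^(t)/(9*e^(2*t) - 30*e^(t) + 25)
M′′(t) = (-18*e^(2*t) - 30*e^(t))/(27*e^(3*t) - 135*e^(2*t) + 225*e^(t) - 125)

E[X^2] = M′′(0) = 6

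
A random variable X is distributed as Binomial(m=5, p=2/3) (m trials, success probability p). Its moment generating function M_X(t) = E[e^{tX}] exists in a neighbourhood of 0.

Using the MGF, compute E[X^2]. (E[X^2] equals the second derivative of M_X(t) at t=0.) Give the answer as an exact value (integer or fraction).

E[X^2] = d^2M/dt^2 |_{t=0} = 110/9

M_X(t) = (2*e^(t)/3 + 1/3)^5
dM/dt = 160*e^(5*t)/243 + 320*e^(4*t)/243 + 80*e^(3*t)/81 + 80*e^(2*t)/243 + 10*e^(t)/243
d^2M/dt^2 = 800*e^(5*t)/243 + 1280*e^(4*t)/243 + 80*e^(3*t)/27 + 160*e^(2*t)/243 + 10*e^(t)/243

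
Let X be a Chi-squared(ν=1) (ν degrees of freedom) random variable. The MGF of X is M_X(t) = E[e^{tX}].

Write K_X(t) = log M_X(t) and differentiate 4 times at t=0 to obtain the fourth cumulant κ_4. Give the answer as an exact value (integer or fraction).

κ_4 = K^(4)(0) = 48

M_X(t) = 1/√(1 - 2*t)
K_X(t) = log M_X(t) = -log(1 - 2*t)/2
K^(4)(t) = 48/(16*t^4 - 32*t^3 + 24*t^2 - 8*t + 1)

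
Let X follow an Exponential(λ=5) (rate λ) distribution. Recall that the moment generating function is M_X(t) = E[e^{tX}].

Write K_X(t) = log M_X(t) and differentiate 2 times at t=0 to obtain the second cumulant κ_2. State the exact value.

κ_2 = K^(2)(0) = 1/25

M_X(t) = 5/(5 - t)
K_X(t) = log M_X(t) = -log(5 - t) + log(5)
K^(2)(t) = 1/(t^2 - 10*t + 25)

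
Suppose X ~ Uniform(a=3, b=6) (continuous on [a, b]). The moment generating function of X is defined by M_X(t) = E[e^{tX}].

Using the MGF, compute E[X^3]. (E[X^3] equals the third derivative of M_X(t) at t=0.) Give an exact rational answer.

M_X(t) = (e^(6*t) - e^(3*t))/(3*t)
D^3[M](t) = (72*t^3*e^(6*t) - 9*t^3*e^(3*t) - 36*t^2*e^(6*t) + 9*t^2*e^(3*t) + 12*t*e^(6*t) - 6*t*e^(3*t) - 2*e^(6*t) + 2*e^(3*t))/t^4

E[X^3] = D^3[M](0) = 405/4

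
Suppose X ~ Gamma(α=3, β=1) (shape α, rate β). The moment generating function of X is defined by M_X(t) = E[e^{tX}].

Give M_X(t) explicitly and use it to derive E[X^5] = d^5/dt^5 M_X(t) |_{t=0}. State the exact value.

E[X^5] = D^5[M](0) = 2520

M_X(t) = (1 - t)^(-3)
D^5[M](t) = 2520/(t^8 - 8*t^7 + 28*t^6 - 56*t^5 + 70*t^4 - 56*t^3 + 28*t^2 - 8*t + 1)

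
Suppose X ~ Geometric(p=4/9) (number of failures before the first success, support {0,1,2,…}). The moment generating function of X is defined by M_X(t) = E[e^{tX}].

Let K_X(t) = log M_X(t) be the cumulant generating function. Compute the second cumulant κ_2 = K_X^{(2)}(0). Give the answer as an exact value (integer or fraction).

M_X(t) = 4/(9*(1 - 5*e^(t)/9))
K_X(t) = log M_X(t) = -log(1 - 5*e^(t)/9) - 2*log(3) + 2*log(2)
K^(2)(t) = 45*e^(t)/(25*e^(2*t) - 90*e^(t) + 81)

κ_2 = K^(2)(0) = 45/16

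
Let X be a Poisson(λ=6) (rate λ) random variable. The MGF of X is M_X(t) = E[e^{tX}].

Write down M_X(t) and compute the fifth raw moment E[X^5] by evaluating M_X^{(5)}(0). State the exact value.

M_X(t) = e^(6*e^(t) - 6)
M^(5)(t) = (7776*e^(5*t)*e^(6*e^(t)) + 12960*e^(4*t)*e^(6*e^(t)) + 5400*e^(3*t)*e^(6*e^(t)) + 540*e^(2*t)*e^(6*e^(t)) + 6*e^(t)*e^(6*e^(t)))*e^(-6)

E[X^5] = M^(5)(0) = 26682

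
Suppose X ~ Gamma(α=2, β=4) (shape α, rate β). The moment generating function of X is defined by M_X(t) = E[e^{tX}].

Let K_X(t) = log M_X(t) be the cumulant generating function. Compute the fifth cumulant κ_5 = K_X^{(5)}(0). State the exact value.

M_X(t) = 16/(4 - t)^2
K_X(t) = log M_X(t) = -2*log(4 - t) + 4*log(2)
D^5[K](t) = -48/(t^5 - 20*t^4 + 160*t^3 - 640*t^2 + 1280*t - 1024)

κ_5 = D^5[K](0) = 3/64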